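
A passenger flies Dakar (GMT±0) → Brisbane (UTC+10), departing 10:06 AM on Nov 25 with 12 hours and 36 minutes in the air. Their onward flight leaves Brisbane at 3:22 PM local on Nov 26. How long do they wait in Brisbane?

6 hours 40 minutes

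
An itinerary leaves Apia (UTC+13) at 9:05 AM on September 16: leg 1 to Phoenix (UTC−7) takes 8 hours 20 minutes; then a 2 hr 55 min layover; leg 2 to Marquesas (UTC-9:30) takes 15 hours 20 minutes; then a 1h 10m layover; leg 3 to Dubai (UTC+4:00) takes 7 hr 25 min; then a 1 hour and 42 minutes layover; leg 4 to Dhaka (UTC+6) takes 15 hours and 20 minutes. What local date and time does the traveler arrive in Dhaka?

6:17 AM on September 18

Convert departure to UTC: 9:05 AM − 13:00 = 8:05 PM UTC on Sep 15.
Add 8 hours 20 minutes leg 1 → 4:25 AM UTC (Sep 16).
Add 2 hours and 55 minutes layover in Phoenix → 7:20 AM UTC.
Add 15 hours and 20 minutes leg 2 → 10:40 PM UTC.
Add 1 hour 10 minutes layover in Marquesas → 11:50 PM UTC.
Add 7 hours 25 minutes leg 3 → 7:15 AM UTC (Sep 17).
Add 1 hour and 42 minutes layover in Dubai → 8:57 AM UTC.
Add 15 hours and 20 minutes leg 4 → 12:17 AM UTC (Sep 18).
Dhaka is UTC+6:00, so local arrival = 12:17 AM + 6:00 = 6:17 AM on Sep 18.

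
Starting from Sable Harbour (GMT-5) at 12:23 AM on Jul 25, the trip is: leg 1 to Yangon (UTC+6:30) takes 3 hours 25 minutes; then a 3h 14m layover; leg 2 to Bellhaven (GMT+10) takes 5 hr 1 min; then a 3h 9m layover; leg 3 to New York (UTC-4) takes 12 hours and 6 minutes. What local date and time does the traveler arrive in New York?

4:18 AM on July 26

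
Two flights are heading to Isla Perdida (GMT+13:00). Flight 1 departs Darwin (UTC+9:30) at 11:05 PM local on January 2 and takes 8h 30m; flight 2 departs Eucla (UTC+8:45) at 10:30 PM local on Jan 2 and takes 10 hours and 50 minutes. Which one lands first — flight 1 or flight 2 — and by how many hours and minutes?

the first, by 2 hours 30 minutes

Flight 1 in UTC: 11:05 PM − 9:30 = 1:35 PM on Jan 2.
+8 hours 30 minutes → arrive 10:05 PM UTC on Jan 2.
Flight 2 in UTC: 10:30 PM − 8:45 = 1:45 PM on Jan 2.
+10 hours 50 minutes → arrive 12:35 AM UTC on Jan 3.
Flight 1 lands earlier by 2 hours 30 minutes.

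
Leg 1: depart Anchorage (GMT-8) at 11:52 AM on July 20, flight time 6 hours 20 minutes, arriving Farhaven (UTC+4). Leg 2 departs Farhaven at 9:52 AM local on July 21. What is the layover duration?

3 hours 40 minutes

Convert departure to UTC: 11:52 AM + 8:00 = 7:52 PM UTC on Jul 20.
Add 6 hours and 20 minutes flight time → 2:12 AM UTC (Jul 21).
Farhaven is UTC+4:00, so local arrival = 2:12 AM + 4:00 = 6:12 AM on Jul 21.
Layover = 9:52 AM − 6:12 AM = 3 hours 40 minutes.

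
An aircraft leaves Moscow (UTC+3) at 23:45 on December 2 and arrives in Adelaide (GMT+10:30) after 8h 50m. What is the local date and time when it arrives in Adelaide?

16:05 on Dec 3

Adelaide is 7:30 ahead of Moscow.
After 8 hours and 50 minutes it is 08:35 (Dec 3) in Moscow.
Shift by the zone difference: 08:35 + 7:30 = 16:05 on Dec 3 in Adelaide.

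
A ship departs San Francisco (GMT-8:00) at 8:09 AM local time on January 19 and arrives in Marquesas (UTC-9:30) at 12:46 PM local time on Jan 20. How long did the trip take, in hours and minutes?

30 hours 7 minutes

Marquesas is 1:30 behind San Francisco.
Clock-face elapsed time (ignoring zones) is 28 hours 37 minutes.
Actual elapsed = 28 hours 37 minutes + 1:30 = 30 hours 7 minutes.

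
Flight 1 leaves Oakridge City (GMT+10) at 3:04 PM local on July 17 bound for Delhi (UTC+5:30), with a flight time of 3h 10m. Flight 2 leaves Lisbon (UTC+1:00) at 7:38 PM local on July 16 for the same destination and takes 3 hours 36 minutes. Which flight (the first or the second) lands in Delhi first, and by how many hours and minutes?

the second, by 10 hours

Flight 1 in UTC: 3:04 PM − 10:00 = 5:04 AM on Jul 17.
+3 hours and 10 minutes → arrive 8:14 AM UTC on Jul 17.
Flight 2 in UTC: 7:38 PM − 1:00 = 6:38 PM on Jul 16.
+3 hours and 36 minutes → arrive 10:14 PM UTC on Jul 16.
Flight 2 lands earlier by 10 hours.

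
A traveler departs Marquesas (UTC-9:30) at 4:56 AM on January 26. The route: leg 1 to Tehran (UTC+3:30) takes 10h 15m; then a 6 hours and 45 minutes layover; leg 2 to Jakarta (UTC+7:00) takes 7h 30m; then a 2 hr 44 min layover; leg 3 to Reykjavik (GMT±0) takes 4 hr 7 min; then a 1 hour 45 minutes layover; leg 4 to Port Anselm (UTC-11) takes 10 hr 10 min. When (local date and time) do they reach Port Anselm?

10:42 PM on January 27

Convert departure to UTC: 4:56 AM + 9:30 = 2:26 PM UTC on Jan 26.
Add 10 hours 15 minutes leg 1 → 12:41 AM UTC (Jan 27).
Add 6 hours 45 minutes layover in Tehran → 7:26 AM UTC.
Add 7 hours and 30 minutes leg 2 → 2:56 PM UTC.
Add 2 hours 44 minutes layover in Jakarta → 5:40 PM UTC.
Add 4 hours 7 minutes leg 3 → 9:47 PM UTC.
Add 1 hour 45 minutes layover in Reykjavik → 11:32 PM UTC.
Add 10 hours 10 minutes leg 4 → 9:42 AM UTC (Jan 28).
Port Anselm is UTC−11:00, so local arrival = 9:42 AM − 11:00 = 10:42 PM on Jan 27.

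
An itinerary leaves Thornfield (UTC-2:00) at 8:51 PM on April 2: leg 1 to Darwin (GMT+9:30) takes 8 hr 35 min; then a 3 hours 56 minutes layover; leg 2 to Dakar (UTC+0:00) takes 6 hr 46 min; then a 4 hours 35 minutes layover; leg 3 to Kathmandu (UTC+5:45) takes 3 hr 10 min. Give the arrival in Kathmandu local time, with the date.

Convert departure to UTC: 8:51 PM + 2:00 = 10:51 PM UTC on Apr 2.
Add 8 hours 35 minutes leg 1 → 7:26 AM UTC (Apr 3).
Add 3 hours 56 minutes layover in Darwin → 11:22 AM UTC.
Add 6 hours and 46 minutes leg 2 → 6:08 PM UTC.
Add 4 hours and 35 minutes layover in Dakar → 10:43 PM UTC.
Add 3 hours 10 minutes leg 3 → 1:53 AM UTC (Apr 4).
Kathmandu is UTC+5:45, so local arrival = 1:53 AM + 5:45 = 7:38 AM on Apr 4.

7:38 AM on Apr 4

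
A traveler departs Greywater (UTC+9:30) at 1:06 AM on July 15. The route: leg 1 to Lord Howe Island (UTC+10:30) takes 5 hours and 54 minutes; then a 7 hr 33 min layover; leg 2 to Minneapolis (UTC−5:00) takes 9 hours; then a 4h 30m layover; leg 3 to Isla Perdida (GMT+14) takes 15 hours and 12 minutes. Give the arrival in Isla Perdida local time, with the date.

Convert departure to UTC: 1:06 AM − 9:30 = 3:36 PM UTC on Jul 14.
Add 5 hours and 54 minutes leg 1 → 9:30 PM UTC.
Add 7 hours 33 minutes layover in Lord Howe Island → 5:03 AM UTC (Jul 15).
Add 9 hours leg 2 → 2:03 PM UTC.
Add 4 hours and 30 minutes layover in Minneapolis → 6:33 PM UTC.
Add 15 hours and 12 minutes leg 3 → 9:45 AM UTC (Jul 16).
Isla Perdida is UTC+14:00, so local arrival = 9:45 AM + 14:00 = 11:45 PM on Jul 16.

11:45 PM on July 16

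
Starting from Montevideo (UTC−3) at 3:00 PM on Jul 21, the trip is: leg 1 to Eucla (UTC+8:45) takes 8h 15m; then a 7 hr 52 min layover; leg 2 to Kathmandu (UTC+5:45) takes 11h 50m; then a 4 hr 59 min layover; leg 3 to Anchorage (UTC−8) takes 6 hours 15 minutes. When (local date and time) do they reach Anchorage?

Convert departure to UTC: 3:00 PM + 3:00 = 6:00 PM UTC on Jul 21.
Add 8 hours and 15 minutes leg 1 → 2:15 AM UTC (Jul 22).
Add 7 hours 52 minutes layover in Eucla → 10:07 AM UTC.
Add 11 hours and 50 minutes leg 2 → 9:57 PM UTC.
Add 4 hours 59 minutes layover in Kathmandu → 2:56 AM UTC (Jul 23).
Add 6 hours 15 minutes leg 3 → 9:11 AM UTC.
Anchorage is UTC−8:00, so local arrival = 9:11 AM − 8:00 = 1:11 AM on Jul 23.

1:11 AM on July 23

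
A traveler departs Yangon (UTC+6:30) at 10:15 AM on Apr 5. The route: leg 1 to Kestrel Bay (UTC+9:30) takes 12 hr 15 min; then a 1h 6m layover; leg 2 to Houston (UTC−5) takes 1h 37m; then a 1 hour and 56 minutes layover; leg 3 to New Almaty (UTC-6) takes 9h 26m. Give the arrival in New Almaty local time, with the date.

12:05 AM on Apr 6

Convert departure to UTC: 10:15 AM − 6:30 = 3:45 AM UTC on Apr 5.
Add 12 hours 15 minutes leg 1 → 4:00 PM UTC.
Add 1 hour and 6 minutes layover in Kestrel Bay → 5:06 PM UTC.
Add 1 hour 37 minutes leg 2 → 6:43 PM UTC.
Add 1 hour 56 minutes layover in Houston → 8:39 PM UTC.
Add 9 hours and 26 minutes leg 3 → 6:05 AM UTC (Apr 6).
New Almaty is UTC−6:00, so local arrival = 6:05 AM − 6:00 = 12:05 AM on Apr 6.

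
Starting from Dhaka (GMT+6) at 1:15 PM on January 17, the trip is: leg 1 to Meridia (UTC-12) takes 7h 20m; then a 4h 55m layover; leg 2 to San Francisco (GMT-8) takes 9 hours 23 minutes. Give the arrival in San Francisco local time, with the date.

Convert departure to UTC: 1:15 PM − 6:00 = 7:15 AM UTC on Jan 17.
Add 7 hours and 20 minutes leg 1 → 2:35 PM UTC.
Add 4 hours and 55 minutes layover in Meridia → 7:30 PM UTC.
Add 9 hours 23 minutes leg 2 → 4:53 AM UTC (Jan 18).
San Francisco is UTC−8:00, so local arrival = 4:53 AM − 8:00 = 8:53 PM on Jan 17.

8:53 PM on Jan 17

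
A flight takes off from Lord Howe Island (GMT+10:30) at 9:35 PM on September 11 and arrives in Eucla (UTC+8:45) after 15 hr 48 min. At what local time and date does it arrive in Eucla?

11:38 AM on Sep 12

Eucla is 1:45 behind Lord Howe Island.
After 15 hours 48 minutes it is 1:23 PM (Sep 12) in Lord Howe Island.
Shift by the zone difference: 1:23 PM − 1:45 = 11:38 AM on Sep 12 in Eucla.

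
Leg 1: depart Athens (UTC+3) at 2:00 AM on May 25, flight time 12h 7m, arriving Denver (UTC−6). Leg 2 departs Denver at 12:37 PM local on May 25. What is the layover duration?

Convert departure to UTC: 2:00 AM − 3:00 = 11:00 PM UTC on May 24.
Add 12 hours 7 minutes flight time → 11:07 AM UTC (May 25).
Denver is UTC−6:00, so local arrival = 11:07 AM − 6:00 = 5:07 AM on May 25.
Layover = 12:37 PM − 5:07 AM = 7 hours 30 minutes.

7 hours 30 minutes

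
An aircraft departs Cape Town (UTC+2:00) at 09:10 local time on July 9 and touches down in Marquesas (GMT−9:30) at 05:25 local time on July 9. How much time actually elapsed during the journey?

7 hours 45 minutes

Departure in UTC: 09:10 − 2:00 = 07:10 on Jul 9.
Arrival in UTC: 05:25 + 9:30 = 14:55 on Jul 9.
Elapsed = 14:55 − 07:10 = 7 hours 45 minutes.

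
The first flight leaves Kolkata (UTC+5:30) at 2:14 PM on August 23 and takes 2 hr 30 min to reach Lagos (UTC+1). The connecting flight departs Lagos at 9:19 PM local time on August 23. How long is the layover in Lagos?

Convert departure to UTC: 2:14 PM − 5:30 = 8:44 AM UTC on Aug 23.
Add 2 hours and 30 minutes flight time → 11:14 AM UTC.
Lagos is UTC+1:00, so local arrival = 11:14 AM + 1:00 = 12:14 PM on Aug 23.
Layover = 9:19 PM − 12:14 PM = 9 hours 5 minutes.

9 hours 5 minutes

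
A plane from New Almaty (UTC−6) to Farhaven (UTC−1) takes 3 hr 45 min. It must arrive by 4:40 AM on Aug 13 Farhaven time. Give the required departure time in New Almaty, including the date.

7:55 PM on August 12

Target arrival in UTC: 4:40 AM + 1:00 = 5:40 AM on Aug 13.
Subtract 3 hours and 45 minutes → departure 1:55 AM UTC on Aug 13.
New Almaty is UTC−6:00: 1:55 AM − 6:00 = 7:55 PM on Aug 12.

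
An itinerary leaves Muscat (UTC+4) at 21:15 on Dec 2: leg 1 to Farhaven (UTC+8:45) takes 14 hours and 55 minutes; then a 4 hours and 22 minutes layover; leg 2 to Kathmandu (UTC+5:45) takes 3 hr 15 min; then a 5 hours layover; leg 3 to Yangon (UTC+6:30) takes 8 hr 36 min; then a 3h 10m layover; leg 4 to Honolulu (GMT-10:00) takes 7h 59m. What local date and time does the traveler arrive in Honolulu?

06:32 on Dec 4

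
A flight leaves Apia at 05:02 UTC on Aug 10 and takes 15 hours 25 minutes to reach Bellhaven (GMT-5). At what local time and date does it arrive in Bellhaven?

15:27 on Aug 10

Departure is given in UTC: 05:02 on Aug 10.
Add 15 hours and 25 minutes → 20:27 UTC.
Bellhaven is UTC−5:00: 20:27 − 5:00 = 15:27 on Aug 10.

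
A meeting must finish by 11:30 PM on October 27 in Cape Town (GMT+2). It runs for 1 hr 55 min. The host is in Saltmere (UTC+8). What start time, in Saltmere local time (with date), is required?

3:35 AM on October 28

Target end time in UTC: 11:30 PM − 2:00 = 9:30 PM on Oct 27.
Subtract 1 hour 55 minutes → start 7:35 PM UTC on Oct 27.
Saltmere is UTC+8:00: 7:35 PM + 8:00 = 3:35 AM on Oct 28.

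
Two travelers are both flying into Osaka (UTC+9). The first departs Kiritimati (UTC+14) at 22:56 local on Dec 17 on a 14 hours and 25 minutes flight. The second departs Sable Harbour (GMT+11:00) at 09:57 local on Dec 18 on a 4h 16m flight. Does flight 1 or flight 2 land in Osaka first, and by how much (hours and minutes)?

Flight 1 in UTC: 22:56 − 14:00 = 08:56 on Dec 17.
+14 hours and 25 minutes → arrive 23:21 UTC on Dec 17.
Flight 2 in UTC: 09:57 − 11:00 = 22:57 on Dec 17.
+4 hours and 16 minutes → arrive 03:13 UTC on Dec 18.
Flight 1 lands earlier by 3 hours 52 minutes.

the first, by 3 hours 52 minutes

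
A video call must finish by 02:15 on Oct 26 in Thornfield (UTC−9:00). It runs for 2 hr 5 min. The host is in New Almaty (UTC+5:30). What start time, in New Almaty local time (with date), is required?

Target end time in UTC: 02:15 + 9:00 = 11:15 on Oct 26.
Subtract 2 hours 5 minutes → start 09:10 UTC on Oct 26.
New Almaty is UTC+5:30: 09:10 + 5:30 = 14:40 on Oct 26.

14:40 on October 26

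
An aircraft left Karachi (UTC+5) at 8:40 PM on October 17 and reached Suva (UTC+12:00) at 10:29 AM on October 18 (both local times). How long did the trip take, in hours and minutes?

6 hours 49 minutes

Departure in UTC: 8:40 PM − 5:00 = 3:40 PM on Oct 17.
Arrival in UTC: 10:29 AM − 12:00 = 10:29 PM on Oct 17.
Elapsed = 10:29 PM − 3:40 PM = 6 hours 49 minutes.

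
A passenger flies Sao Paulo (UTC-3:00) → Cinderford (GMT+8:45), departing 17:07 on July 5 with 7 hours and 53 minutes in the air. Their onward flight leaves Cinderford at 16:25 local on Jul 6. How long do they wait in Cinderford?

Convert departure to UTC: 17:07 + 3:00 = 20:07 UTC on Jul 5.
Add 7 hours and 53 minutes flight time → 04:00 UTC (Jul 6).
Cinderford is UTC+8:45, so local arrival = 04:00 + 8:45 = 12:45 on Jul 6.
Layover = 16:25 − 12:45 = 3 hours 40 minutes.

3 hours 40 minutes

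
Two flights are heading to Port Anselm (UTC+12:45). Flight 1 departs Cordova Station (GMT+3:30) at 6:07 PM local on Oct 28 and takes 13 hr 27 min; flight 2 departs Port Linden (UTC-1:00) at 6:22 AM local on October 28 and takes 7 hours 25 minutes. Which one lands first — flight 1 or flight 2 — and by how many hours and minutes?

the second, by 13 hours 17 minutes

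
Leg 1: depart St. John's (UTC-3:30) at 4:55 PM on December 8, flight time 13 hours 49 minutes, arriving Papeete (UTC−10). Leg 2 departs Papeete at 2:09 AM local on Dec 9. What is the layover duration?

1 hour 55 minutes

Convert departure to UTC: 4:55 PM + 3:30 = 8:25 PM UTC on Dec 8.
Add 13 hours and 49 minutes flight time → 10:14 AM UTC (Dec 9).
Papeete is UTC−10:00, so local arrival = 10:14 AM − 10:00 = 12:14 AM on Dec 9.
Layover = 2:09 AM − 12:14 AM = 1 hour 55 minutes.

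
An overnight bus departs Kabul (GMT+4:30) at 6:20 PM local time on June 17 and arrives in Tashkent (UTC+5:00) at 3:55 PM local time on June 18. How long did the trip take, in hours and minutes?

21 hours 5 minutes

Tashkent is 0:30 ahead of Kabul.
Clock-face elapsed time (ignoring zones) is 21 hours 35 minutes.
Actual elapsed = 21 hours 35 minutes − 0:30 = 21 hours 5 minutes.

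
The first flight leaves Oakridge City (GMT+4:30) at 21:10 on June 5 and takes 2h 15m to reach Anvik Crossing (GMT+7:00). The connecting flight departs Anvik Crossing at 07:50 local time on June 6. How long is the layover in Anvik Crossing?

5 hours 55 minutes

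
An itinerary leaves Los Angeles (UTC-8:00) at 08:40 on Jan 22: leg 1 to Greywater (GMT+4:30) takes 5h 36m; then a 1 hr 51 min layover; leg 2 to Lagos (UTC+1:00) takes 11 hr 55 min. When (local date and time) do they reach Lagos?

13:02 on January 23

Convert departure to UTC: 08:40 + 8:00 = 16:40 UTC on Jan 22.
Add 5 hours 36 minutes leg 1 → 22:16 UTC.
Add 1 hour and 51 minutes layover in Greywater → 00:07 UTC (Jan 23).
Add 11 hours and 55 minutes leg 2 → 12:02 UTC.
Lagos is UTC+1:00, so local arrival = 12:02 + 1:00 = 13:02 on Jan 23.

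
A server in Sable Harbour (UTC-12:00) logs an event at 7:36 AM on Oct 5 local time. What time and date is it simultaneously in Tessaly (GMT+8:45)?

4:21 AM on Oct 6

Tessaly is 20:45 ahead of Sable Harbour.
Shift by the zone difference: 7:36 AM + 20:45 = 4:21 AM on Oct 6 in Tessaly.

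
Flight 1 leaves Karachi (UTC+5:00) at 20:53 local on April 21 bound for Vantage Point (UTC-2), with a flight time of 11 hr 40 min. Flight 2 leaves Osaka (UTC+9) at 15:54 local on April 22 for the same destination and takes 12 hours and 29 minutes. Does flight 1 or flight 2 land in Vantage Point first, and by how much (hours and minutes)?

Flight 1 in UTC: 20:53 − 5:00 = 15:53 on Apr 21.
+11 hours 40 minutes → arrive 03:33 UTC on Apr 22.
Flight 2 in UTC: 15:54 − 9:00 = 06:54 on Apr 22.
+12 hours 29 minutes → arrive 19:23 UTC on Apr 22.
Flight 1 lands earlier by 15 hours 50 minutes.

the first, by 15 hours 50 minutes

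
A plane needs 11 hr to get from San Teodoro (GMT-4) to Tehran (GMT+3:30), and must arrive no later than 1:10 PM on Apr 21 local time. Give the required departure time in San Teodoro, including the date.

Target arrival in UTC: 1:10 PM − 3:30 = 9:40 AM on Apr 21.
Subtract 11 hours → departure 10:40 PM UTC on Apr 20.
San Teodoro is UTC−4:00: 10:40 PM − 4:00 = 6:40 PM on Apr 20.

6:40 PM on April 20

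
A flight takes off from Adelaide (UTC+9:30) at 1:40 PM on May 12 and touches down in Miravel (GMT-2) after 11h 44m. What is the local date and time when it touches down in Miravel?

1:54 PM on May 12

Convert departure to UTC: 1:40 PM − 9:30 = 4:10 AM UTC on May 12.
Add 11 hours and 44 minutes travel time → 3:54 PM UTC.
Miravel is UTC−2:00, so local arrival = 3:54 PM − 2:00 = 1:54 PM on May 12.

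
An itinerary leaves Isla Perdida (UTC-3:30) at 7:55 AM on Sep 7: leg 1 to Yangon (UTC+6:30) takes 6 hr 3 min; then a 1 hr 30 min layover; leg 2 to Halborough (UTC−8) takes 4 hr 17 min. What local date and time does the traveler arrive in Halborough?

Convert departure to UTC: 7:55 AM + 3:30 = 11:25 AM UTC on Sep 7.
Add 6 hours and 3 minutes leg 1 → 5:28 PM UTC.
Add 1 hour and 30 minutes layover in Yangon → 6:58 PM UTC.
Add 4 hours and 17 minutes leg 2 → 11:15 PM UTC.
Halborough is UTC−8:00, so local arrival = 11:15 PM − 8:00 = 3:15 PM on Sep 7.

3:15 PM on September 7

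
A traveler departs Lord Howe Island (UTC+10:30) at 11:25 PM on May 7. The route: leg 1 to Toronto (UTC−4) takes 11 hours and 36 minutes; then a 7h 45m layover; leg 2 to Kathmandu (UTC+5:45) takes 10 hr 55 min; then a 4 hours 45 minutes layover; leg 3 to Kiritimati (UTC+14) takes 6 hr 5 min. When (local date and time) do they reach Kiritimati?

8:01 PM on May 9

Convert departure to UTC: 11:25 PM − 10:30 = 12:55 PM UTC on May 7.
Add 11 hours 36 minutes leg 1 → 12:31 AM UTC (May 8).
Add 7 hours and 45 minutes layover in Toronto → 8:16 AM UTC.
Add 10 hours and 55 minutes leg 2 → 7:11 PM UTC.
Add 4 hours and 45 minutes layover in Kathmandu → 11:56 PM UTC.
Add 6 hours 5 minutes leg 3 → 6:01 AM UTC (May 9).
Kiritimati is UTC+14:00, so local arrival = 6:01 AM + 14:00 = 8:01 PM on May 9.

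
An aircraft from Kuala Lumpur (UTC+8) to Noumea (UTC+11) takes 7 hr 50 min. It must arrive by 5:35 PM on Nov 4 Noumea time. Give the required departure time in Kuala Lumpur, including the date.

Target arrival in UTC: 5:35 PM − 11:00 = 6:35 AM on Nov 4.
Subtract 7 hours 50 minutes → departure 10:45 PM UTC on Nov 3.
Kuala Lumpur is UTC+8:00: 10:45 PM + 8:00 = 6:45 AM on Nov 4.

6:45 AM on November 4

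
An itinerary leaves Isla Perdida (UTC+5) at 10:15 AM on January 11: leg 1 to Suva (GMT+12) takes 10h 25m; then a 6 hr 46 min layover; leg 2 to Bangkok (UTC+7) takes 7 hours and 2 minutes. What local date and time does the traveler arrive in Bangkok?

Convert departure to UTC: 10:15 AM − 5:00 = 5:15 AM UTC on Jan 11.
Add 10 hours and 25 minutes leg 1 → 3:40 PM UTC.
Add 6 hours and 46 minutes layover in Suva → 10:26 PM UTC.
Add 7 hours and 2 minutes leg 2 → 5:28 AM UTC (Jan 12).
Bangkok is UTC+7:00, so local arrival = 5:28 AM + 7:00 = 12:28 PM on Jan 12.

12:28 PM on January 12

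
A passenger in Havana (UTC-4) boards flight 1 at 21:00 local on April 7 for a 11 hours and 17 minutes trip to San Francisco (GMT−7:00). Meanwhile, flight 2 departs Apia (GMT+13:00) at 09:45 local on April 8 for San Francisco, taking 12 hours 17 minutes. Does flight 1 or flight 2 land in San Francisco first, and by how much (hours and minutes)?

the second, by 3 hours 15 minutes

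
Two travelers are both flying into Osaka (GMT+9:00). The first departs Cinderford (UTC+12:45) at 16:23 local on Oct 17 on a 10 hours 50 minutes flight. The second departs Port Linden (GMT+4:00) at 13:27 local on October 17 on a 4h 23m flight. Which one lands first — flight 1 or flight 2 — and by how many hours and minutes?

the second, by 38 minutes

Flight 1 in UTC: 16:23 − 12:45 = 03:38 on Oct 17.
+10 hours and 50 minutes → arrive 14:28 UTC on Oct 17.
Flight 2 in UTC: 13:27 − 4:00 = 09:27 on Oct 17.
+4 hours and 23 minutes → arrive 13:50 UTC on Oct 17.
Flight 2 lands earlier by 38 minutes.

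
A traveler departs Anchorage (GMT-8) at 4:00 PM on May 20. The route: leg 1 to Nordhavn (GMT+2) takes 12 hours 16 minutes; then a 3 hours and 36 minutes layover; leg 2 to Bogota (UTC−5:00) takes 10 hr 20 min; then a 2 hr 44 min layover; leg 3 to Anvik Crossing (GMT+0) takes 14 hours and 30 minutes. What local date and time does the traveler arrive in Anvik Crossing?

7:26 PM on May 22

Convert departure to UTC: 4:00 PM + 8:00 = 12:00 AM UTC on May 21.
Add 12 hours 16 minutes leg 1 → 12:16 PM UTC.
Add 3 hours 36 minutes layover in Nordhavn → 3:52 PM UTC.
Add 10 hours 20 minutes leg 2 → 2:12 AM UTC (May 22).
Add 2 hours 44 minutes layover in Bogota → 4:56 AM UTC.
Add 14 hours 30 minutes leg 3 → 7:26 PM UTC.
Anvik Crossing is UTC+0, so local arrival is the same: 7:26 PM on May 22.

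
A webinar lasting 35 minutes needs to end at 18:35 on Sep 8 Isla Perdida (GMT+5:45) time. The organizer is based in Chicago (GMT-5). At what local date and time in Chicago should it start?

07:15 on Sep 8

Target end time in UTC: 18:35 − 5:45 = 12:50 on Sep 8.
Subtract 35 minutes → start 12:15 UTC on Sep 8.
Chicago is UTC−5:00: 12:15 − 5:00 = 07:15 on Sep 8.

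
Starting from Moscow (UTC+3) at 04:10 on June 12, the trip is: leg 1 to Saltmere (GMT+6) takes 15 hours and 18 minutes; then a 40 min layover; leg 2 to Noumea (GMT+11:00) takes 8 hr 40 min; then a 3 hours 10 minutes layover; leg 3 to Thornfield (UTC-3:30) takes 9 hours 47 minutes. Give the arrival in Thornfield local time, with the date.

11:15 on Jun 13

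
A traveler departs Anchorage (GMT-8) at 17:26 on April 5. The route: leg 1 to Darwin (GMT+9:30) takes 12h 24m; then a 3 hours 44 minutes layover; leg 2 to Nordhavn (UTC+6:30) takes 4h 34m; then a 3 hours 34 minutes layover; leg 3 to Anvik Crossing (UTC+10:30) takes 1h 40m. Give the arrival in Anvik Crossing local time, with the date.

13:52 on Apr 7

Convert departure to UTC: 17:26 + 8:00 = 01:26 UTC on Apr 6.
Add 12 hours 24 minutes leg 1 → 13:50 UTC.
Add 3 hours and 44 minutes layover in Darwin → 17:34 UTC.
Add 4 hours 34 minutes leg 2 → 22:08 UTC.
Add 3 hours 34 minutes layover in Nordhavn → 01:42 UTC (Apr 7).
Add 1 hour 40 minutes leg 3 → 03:22 UTC.
Anvik Crossing is UTC+10:30, so local arrival = 03:22 + 10:30 = 13:52 on Apr 7.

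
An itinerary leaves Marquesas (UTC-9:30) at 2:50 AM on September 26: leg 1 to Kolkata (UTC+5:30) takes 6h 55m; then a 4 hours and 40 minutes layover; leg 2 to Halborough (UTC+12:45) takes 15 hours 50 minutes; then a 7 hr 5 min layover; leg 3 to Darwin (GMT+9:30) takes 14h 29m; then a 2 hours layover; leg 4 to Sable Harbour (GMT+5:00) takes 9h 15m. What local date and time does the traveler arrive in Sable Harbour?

5:34 AM on Sep 29

Convert departure to UTC: 2:50 AM + 9:30 = 12:20 PM UTC on Sep 26.
Add 6 hours 55 minutes leg 1 → 7:15 PM UTC.
Add 4 hours and 40 minutes layover in Kolkata → 11:55 PM UTC.
Add 15 hours and 50 minutes leg 2 → 3:45 PM UTC (Sep 27).
Add 7 hours and 5 minutes layover in Halborough → 10:50 PM UTC.
Add 14 hours 29 minutes leg 3 → 1:19 PM UTC (Sep 28).
Add 2 hours layover in Darwin → 3:19 PM UTC.
Add 9 hours and 15 minutes leg 4 → 12:34 AM UTC (Sep 29).
Sable Harbour is UTC+5:00, so local arrival = 12:34 AM + 5:00 = 5:34 AM on Sep 29.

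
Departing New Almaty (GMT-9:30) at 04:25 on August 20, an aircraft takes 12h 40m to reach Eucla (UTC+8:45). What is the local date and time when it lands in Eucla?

11:20 on August 21

Eucla is 18:15 ahead of New Almaty.
After 12 hours 40 minutes it is 17:05 in New Almaty.
Shift by the zone difference: 17:05 + 18:15 = 11:20 on Aug 21 in Eucla.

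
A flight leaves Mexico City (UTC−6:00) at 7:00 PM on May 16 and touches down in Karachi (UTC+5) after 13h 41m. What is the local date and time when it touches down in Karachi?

7:41 PM on May 17

Karachi is 11:00 ahead of Mexico City.
After 13 hours 41 minutes it is 8:41 AM (May 17) in Mexico City.
Shift by the zone difference: 8:41 AM + 11:00 = 7:41 PM on May 17 in Karachi.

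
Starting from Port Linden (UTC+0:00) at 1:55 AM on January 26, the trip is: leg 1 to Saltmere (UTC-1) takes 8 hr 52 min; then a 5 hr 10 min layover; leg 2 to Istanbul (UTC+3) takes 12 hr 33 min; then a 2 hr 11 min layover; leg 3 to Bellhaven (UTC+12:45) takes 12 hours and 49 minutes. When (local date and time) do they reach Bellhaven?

Port Linden is at UTC+0, so departure is already 1:55 AM UTC on Jan 26.
Add 8 hours and 52 minutes leg 1 → 10:47 AM UTC.
Add 5 hours and 10 minutes layover in Saltmere → 3:57 PM UTC.
Add 12 hours 33 minutes leg 2 → 4:30 AM UTC (Jan 27).
Add 2 hours and 11 minutes layover in Istanbul → 6:41 AM UTC.
Add 12 hours 49 minutes leg 3 → 7:30 PM UTC.
Bellhaven is UTC+12:45, so local arrival = 7:30 PM + 12:45 = 8:15 AM on Jan 28.

8:15 AM on Jan 28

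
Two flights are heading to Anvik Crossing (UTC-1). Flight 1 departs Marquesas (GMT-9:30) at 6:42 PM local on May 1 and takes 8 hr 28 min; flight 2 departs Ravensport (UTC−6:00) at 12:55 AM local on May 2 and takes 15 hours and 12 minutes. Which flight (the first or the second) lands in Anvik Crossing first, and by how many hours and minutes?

Flight 1 in UTC: 6:42 PM + 9:30 = 4:12 AM on May 2.
+8 hours and 28 minutes → arrive 12:40 PM UTC on May 2.
Flight 2 in UTC: 12:55 AM + 6:00 = 6:55 AM on May 2.
+15 hours and 12 minutes → arrive 10:07 PM UTC on May 2.
Flight 1 lands earlier by 9 hours 27 minutes.

the first, by 9 hours 27 minutes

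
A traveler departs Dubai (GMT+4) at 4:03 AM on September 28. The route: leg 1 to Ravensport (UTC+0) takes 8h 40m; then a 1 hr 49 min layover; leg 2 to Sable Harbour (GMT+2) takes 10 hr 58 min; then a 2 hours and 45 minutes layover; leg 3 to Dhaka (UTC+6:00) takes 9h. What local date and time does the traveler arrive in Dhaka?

3:15 PM on September 29

Convert departure to UTC: 4:03 AM − 4:00 = 12:03 AM UTC on Sep 28.
Add 8 hours 40 minutes leg 1 → 8:43 AM UTC.
Add 1 hour 49 minutes layover in Ravensport → 10:32 AM UTC.
Add 10 hours 58 minutes leg 2 → 9:30 PM UTC.
Add 2 hours 45 minutes layover in Sable Harbour → 12:15 AM UTC (Sep 29).
Add 9 hours leg 3 → 9:15 AM UTC.
Dhaka is UTC+6:00, so local arrival = 9:15 AM + 6:00 = 3:15 PM on Sep 29.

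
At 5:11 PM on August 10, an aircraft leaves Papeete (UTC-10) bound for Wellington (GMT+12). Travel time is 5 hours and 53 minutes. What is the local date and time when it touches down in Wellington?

9:04 PM on August 11

Wellington is 22:00 ahead of Papeete.
After 5 hours and 53 minutes it is 11:04 PM in Papeete.
Shift by the zone difference: 11:04 PM + 22:00 = 9:04 PM on Aug 11 in Wellington.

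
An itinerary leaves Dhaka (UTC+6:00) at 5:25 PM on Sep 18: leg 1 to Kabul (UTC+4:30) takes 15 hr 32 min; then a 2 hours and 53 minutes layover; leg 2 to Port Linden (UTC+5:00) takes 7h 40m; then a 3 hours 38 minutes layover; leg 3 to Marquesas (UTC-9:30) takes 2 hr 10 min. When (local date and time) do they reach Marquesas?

9:48 AM on September 19

Convert departure to UTC: 5:25 PM − 6:00 = 11:25 AM UTC on Sep 18.
Add 15 hours 32 minutes leg 1 → 2:57 AM UTC (Sep 19).
Add 2 hours and 53 minutes layover in Kabul → 5:50 AM UTC.
Add 7 hours 40 minutes leg 2 → 1:30 PM UTC.
Add 3 hours 38 minutes layover in Port Linden → 5:08 PM UTC.
Add 2 hours 10 minutes leg 3 → 7:18 PM UTC.
Marquesas is UTC−9:30, so local arrival = 7:18 PM − 9:30 = 9:48 AM on Sep 19.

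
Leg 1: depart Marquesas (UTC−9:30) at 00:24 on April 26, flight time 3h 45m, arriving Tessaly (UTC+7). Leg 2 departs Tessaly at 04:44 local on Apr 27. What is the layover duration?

8 hours 5 minutes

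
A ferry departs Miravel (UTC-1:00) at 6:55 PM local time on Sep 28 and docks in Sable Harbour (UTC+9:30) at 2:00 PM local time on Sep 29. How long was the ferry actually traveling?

Departure in UTC: 6:55 PM + 1:00 = 7:55 PM on Sep 28.
Arrival in UTC: 2:00 PM − 9:30 = 4:30 AM on Sep 29.
Elapsed = 4:30 AM − 7:55 PM (+1 day) = 8 hours 35 minutes.

8 hours 35 minutes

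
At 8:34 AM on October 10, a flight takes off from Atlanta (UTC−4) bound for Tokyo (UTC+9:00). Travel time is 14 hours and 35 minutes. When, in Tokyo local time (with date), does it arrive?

12:09 PM on October 11

Tokyo is 13:00 ahead of Atlanta.
After 14 hours and 35 minutes it is 11:09 PM in Atlanta.
Shift by the zone difference: 11:09 PM + 13:00 = 12:09 PM on Oct 11 in Tokyo.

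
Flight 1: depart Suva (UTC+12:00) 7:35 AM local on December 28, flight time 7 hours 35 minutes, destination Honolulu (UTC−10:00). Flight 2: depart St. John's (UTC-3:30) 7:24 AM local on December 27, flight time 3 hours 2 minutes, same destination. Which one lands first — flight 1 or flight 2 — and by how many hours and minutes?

Flight 1 in UTC: 7:35 AM − 12:00 = 7:35 PM on Dec 27.
+7 hours and 35 minutes → arrive 3:10 AM UTC on Dec 28.
Flight 2 in UTC: 7:24 AM + 3:30 = 10:54 AM on Dec 27.
+3 hours and 2 minutes → arrive 1:56 PM UTC on Dec 27.
Flight 2 lands earlier by 13 hours 14 minutes.

the second, by 13 hours 14 minutes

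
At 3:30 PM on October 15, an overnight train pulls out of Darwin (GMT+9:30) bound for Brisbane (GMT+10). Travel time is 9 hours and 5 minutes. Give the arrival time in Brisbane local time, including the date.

Convert departure to UTC: 3:30 PM − 9:30 = 6:00 AM UTC on Oct 15.
Add 9 hours 5 minutes travel time → 3:05 PM UTC.
Brisbane is UTC+10:00, so local arrival = 3:05 PM + 10:00 = 1:05 AM on Oct 16.

1:05 AM on Oct 16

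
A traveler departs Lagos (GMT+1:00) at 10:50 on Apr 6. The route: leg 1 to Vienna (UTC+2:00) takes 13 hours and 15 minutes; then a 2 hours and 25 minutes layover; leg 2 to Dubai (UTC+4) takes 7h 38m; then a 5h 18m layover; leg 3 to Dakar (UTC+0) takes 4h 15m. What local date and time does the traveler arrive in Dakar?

18:41 on April 7

Convert departure to UTC: 10:50 − 1:00 = 09:50 UTC on Apr 6.
Add 13 hours 15 minutes leg 1 → 23:05 UTC.
Add 2 hours 25 minutes layover in Vienna → 01:30 UTC (Apr 7).
Add 7 hours 38 minutes leg 2 → 09:08 UTC.
Add 5 hours 18 minutes layover in Dubai → 14:26 UTC.
Add 4 hours 15 minutes leg 3 → 18:41 UTC.
Dakar is UTC+0, so local arrival is the same: 18:41 on Apr 7.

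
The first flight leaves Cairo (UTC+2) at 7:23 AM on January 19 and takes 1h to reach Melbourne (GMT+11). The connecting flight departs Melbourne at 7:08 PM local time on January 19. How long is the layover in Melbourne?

Convert departure to UTC: 7:23 AM − 2:00 = 5:23 AM UTC on Jan 19.
Add 1 hour flight time → 6:23 AM UTC.
Melbourne is UTC+11:00, so local arrival = 6:23 AM + 11:00 = 5:23 PM on Jan 19.
Layover = 7:08 PM − 5:23 PM = 1 hour 45 minutes.

1 hour 45 minutes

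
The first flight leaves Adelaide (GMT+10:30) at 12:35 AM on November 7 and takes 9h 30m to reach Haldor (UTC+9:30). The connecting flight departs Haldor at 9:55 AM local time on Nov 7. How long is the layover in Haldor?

50 minutes

Convert departure to UTC: 12:35 AM − 10:30 = 2:05 PM UTC on Nov 6.
Add 9 hours 30 minutes flight time → 11:35 PM UTC.
Haldor is UTC+9:30, so local arrival = 11:35 PM + 9:30 = 9:05 AM on Nov 7.
Layover = 9:55 AM − 9:05 AM = 50 minutes.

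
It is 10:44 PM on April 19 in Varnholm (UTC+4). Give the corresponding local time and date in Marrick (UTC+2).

In UTC: 10:44 PM − 4:00 = 6:44 PM on Apr 19.
Marrick is UTC+2:00: 6:44 PM + 2:00 = 8:44 PM on Apr 19.

8:44 PM on April 19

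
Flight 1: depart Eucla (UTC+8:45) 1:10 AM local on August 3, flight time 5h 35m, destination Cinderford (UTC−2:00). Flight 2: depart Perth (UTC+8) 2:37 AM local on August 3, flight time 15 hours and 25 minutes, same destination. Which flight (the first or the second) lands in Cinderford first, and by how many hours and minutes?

Flight 1 in UTC: 1:10 AM − 8:45 = 4:25 PM on Aug 2.
+5 hours 35 minutes → arrive 10:00 PM UTC on Aug 2.
Flight 2 in UTC: 2:37 AM − 8:00 = 6:37 PM on Aug 2.
+15 hours 25 minutes → arrive 10:02 AM UTC on Aug 3.
Flight 1 lands earlier by 12 hours 2 minutes.

the first, by 12 hours 2 minutes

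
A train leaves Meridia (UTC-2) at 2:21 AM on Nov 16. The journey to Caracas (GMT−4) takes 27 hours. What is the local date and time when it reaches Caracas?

3:21 AM on Nov 17

Convert departure to UTC: 2:21 AM + 2:00 = 4:21 AM UTC on Nov 16.
Add 27 hours travel time → 7:21 AM UTC (Nov 17).
Caracas is UTC−4:00, so local arrival = 7:21 AM − 4:00 = 3:21 AM on Nov 17.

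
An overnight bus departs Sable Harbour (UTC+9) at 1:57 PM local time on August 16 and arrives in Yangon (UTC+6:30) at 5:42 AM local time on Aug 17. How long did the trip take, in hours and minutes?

18 hours 15 minutes

Departure in UTC: 1:57 PM − 9:00 = 4:57 AM on Aug 16.
Arrival in UTC: 5:42 AM − 6:30 = 11:12 PM on Aug 16.
Elapsed = 11:12 PM − 4:57 AM = 18 hours 15 minutes.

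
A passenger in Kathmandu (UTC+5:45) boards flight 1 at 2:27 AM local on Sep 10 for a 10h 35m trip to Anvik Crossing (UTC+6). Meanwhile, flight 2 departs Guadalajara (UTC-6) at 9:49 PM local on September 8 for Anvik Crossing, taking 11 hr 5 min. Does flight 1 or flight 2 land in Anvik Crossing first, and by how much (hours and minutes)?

Flight 1 in UTC: 2:27 AM − 5:45 = 8:42 PM on Sep 9.
+10 hours and 35 minutes → arrive 7:17 AM UTC on Sep 10.
Flight 2 in UTC: 9:49 PM + 6:00 = 3:49 AM on Sep 9.
+11 hours 5 minutes → arrive 2:54 PM UTC on Sep 9.
Flight 2 lands earlier by 16 hours 23 minutes.

the second, by 16 hours 23 minutes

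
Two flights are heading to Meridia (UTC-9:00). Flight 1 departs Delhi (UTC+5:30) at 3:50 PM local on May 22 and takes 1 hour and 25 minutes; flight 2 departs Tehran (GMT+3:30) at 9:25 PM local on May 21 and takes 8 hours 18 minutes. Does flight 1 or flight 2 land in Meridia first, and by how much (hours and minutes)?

the second, by 9 hours 32 minutes

Flight 1 in UTC: 3:50 PM − 5:30 = 10:20 AM on May 22.
+1 hour 25 minutes → arrive 11:45 AM UTC on May 22.
Flight 2 in UTC: 9:25 PM − 3:30 = 5:55 PM on May 21.
+8 hours 18 minutes → arrive 2:13 AM UTC on May 22.
Flight 2 lands earlier by 9 hours 32 minutes.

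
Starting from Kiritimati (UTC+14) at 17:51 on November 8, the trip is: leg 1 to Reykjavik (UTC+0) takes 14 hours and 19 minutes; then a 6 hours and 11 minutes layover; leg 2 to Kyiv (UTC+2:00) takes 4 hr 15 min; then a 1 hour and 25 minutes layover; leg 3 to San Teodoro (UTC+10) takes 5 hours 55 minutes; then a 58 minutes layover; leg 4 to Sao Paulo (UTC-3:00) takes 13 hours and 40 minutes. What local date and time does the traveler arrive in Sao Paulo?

23:34 on Nov 9

Convert departure to UTC: 17:51 − 14:00 = 03:51 UTC on Nov 8.
Add 14 hours and 19 minutes leg 1 → 18:10 UTC.
Add 6 hours and 11 minutes layover in Reykjavik → 00:21 UTC (Nov 9).
Add 4 hours and 15 minutes leg 2 → 04:36 UTC.
Add 1 hour 25 minutes layover in Kyiv → 06:01 UTC.
Add 5 hours and 55 minutes leg 3 → 11:56 UTC.
Add 58 minutes layover in San Teodoro → 12:54 UTC.
Add 13 hours 40 minutes leg 4 → 02:34 UTC (Nov 10).
Sao Paulo is UTC−3:00, so local arrival = 02:34 − 3:00 = 23:34 on Nov 9.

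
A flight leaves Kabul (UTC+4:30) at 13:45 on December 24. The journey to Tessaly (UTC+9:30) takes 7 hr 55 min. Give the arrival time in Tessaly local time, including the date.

Convert departure to UTC: 13:45 − 4:30 = 09:15 UTC on Dec 24.
Add 7 hours 55 minutes travel time → 17:10 UTC.
Tessaly is UTC+9:30, so local arrival = 17:10 + 9:30 = 02:40 on Dec 25.

02:40 on December 25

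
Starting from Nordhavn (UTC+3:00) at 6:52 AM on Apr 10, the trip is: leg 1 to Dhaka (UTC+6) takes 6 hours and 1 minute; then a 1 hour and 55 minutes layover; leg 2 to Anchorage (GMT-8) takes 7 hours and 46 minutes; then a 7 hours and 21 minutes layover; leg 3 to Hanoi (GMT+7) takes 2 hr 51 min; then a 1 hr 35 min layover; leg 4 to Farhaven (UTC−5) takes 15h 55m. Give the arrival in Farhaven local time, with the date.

6:16 PM on April 11

Convert departure to UTC: 6:52 AM − 3:00 = 3:52 AM UTC on Apr 10.
Add 6 hours and 1 minute leg 1 → 9:53 AM UTC.
Add 1 hour and 55 minutes layover in Dhaka → 11:48 AM UTC.
Add 7 hours 46 minutes leg 2 → 7:34 PM UTC.
Add 7 hours 21 minutes layover in Anchorage → 2:55 AM UTC (Apr 11).
Add 2 hours 51 minutes leg 3 → 5:46 AM UTC.
Add 1 hour and 35 minutes layover in Hanoi → 7:21 AM UTC.
Add 15 hours and 55 minutes leg 4 → 11:16 PM UTC.
Farhaven is UTC−5:00, so local arrival = 11:16 PM − 5:00 = 6:16 PM on Apr 11.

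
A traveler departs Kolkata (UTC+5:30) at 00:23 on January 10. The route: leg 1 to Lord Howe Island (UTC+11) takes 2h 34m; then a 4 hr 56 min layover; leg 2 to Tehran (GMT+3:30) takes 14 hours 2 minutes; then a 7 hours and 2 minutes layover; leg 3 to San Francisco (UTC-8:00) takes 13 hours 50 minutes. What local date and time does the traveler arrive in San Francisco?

05:17 on Jan 11

Convert departure to UTC: 00:23 − 5:30 = 18:53 UTC on Jan 9.
Add 2 hours and 34 minutes leg 1 → 21:27 UTC.
Add 4 hours and 56 minutes layover in Lord Howe Island → 02:23 UTC (Jan 10).
Add 14 hours 2 minutes leg 2 → 16:25 UTC.
Add 7 hours and 2 minutes layover in Tehran → 23:27 UTC.
Add 13 hours and 50 minutes leg 3 → 13:17 UTC (Jan 11).
San Francisco is UTC−8:00, so local arrival = 13:17 − 8:00 = 05:17 on Jan 11.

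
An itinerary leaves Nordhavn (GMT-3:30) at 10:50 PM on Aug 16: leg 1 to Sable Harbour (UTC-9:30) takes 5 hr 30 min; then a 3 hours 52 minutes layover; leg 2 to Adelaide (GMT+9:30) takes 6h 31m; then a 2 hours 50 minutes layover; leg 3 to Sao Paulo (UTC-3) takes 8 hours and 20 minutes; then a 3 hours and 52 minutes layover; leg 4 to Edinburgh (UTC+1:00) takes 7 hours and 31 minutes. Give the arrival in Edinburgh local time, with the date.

Convert departure to UTC: 10:50 PM + 3:30 = 2:20 AM UTC on Aug 17.
Add 5 hours 30 minutes leg 1 → 7:50 AM UTC.
Add 3 hours 52 minutes layover in Sable Harbour → 11:42 AM UTC.
Add 6 hours 31 minutes leg 2 → 6:13 PM UTC.
Add 2 hours and 50 minutes layover in Adelaide → 9:03 PM UTC.
Add 8 hours 20 minutes leg 3 → 5:23 AM UTC (Aug 18).
Add 3 hours and 52 minutes layover in Sao Paulo → 9:15 AM UTC.
Add 7 hours and 31 minutes leg 4 → 4:46 PM UTC.
Edinburgh is UTC+1:00, so local arrival = 4:46 PM + 1:00 = 5:46 PM on Aug 18.

5:46 PM on August 18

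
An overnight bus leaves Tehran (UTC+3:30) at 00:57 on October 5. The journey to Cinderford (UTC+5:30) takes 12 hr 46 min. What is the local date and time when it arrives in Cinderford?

Cinderford is 2:00 ahead of Tehran.
After 12 hours and 46 minutes it is 13:43 in Tehran.
Shift by the zone difference: 13:43 + 2:00 = 15:43 on Oct 5 in Cinderford.

15:43 on October 5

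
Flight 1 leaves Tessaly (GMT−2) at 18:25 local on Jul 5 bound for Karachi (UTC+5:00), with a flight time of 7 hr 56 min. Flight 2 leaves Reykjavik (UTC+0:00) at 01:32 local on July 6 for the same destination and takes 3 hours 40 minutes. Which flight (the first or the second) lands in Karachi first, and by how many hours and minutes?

the first, by 51 minutes

Flight 1 in UTC: 18:25 + 2:00 = 20:25 on Jul 5.
+7 hours and 56 minutes → arrive 04:21 UTC on Jul 6.
Flight 2 departs at 01:32 UTC (Jul 6).
+3 hours and 40 minutes → arrive 05:12 UTC on Jul 6.
Flight 1 lands earlier by 51 minutes.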